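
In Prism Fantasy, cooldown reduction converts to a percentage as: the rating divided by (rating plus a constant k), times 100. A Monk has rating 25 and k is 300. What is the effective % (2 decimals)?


effective% = rating / (rating + k) * 100
= 25 / (25 + 300) * 100
= 25 / 325 * 100
= 0.076923 * 100
= 7.69%

7.69%


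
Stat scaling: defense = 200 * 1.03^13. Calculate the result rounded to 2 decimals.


value = base * growth^level
= 200 * 1.03^13
= 200 * 1.468534
= 293.71

293.71 defense


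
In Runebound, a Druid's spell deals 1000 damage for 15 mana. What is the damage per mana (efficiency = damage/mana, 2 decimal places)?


Efficiency = damage / mana
= 1000 / 15
= 66.67

66.67 dmg/mana


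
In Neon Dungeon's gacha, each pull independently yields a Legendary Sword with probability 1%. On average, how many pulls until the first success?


Expected pulls for a geometric distribution = 1/p = 100 / rate%
= 100 / 1
= 100.0

100.0 pulls


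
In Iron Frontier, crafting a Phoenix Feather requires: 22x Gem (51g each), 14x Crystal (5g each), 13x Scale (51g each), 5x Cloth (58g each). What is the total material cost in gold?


Cost breakdown:
  Gem: 22 * 51 = 1122
  Crystal: 14 * 5 = 70
  Scale: 13 * 51 = 663
  Cloth: 5 * 58 = 290
Total = 1122 + 70 + 663 + 290 = 2145

2145 gold


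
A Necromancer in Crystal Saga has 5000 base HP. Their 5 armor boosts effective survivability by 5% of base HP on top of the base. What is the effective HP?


EHP = 5000 * (1 + 5/100)
= 5000 * (1 + 0.05)
= 5000 * 1.05
= 5250.0

5250.0 EHP


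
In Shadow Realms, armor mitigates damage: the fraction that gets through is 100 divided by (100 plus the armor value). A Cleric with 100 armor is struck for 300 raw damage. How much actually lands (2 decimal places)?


actual = 300 * 100 / (100 + 100)
= 300 * 100 / 200
= 30000 / 200
= 150.00

150.00 damage


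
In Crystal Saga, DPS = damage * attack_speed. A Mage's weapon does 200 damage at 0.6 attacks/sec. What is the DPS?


DPS = damage * attack_speed
= 200 * 0.6
= 120.0

120.0 DPS


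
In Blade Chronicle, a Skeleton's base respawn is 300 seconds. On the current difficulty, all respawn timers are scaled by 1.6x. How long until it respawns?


Respawn time = base * multiplier
= 300 * 1.6
= 480.0 seconds

480.0 seconds


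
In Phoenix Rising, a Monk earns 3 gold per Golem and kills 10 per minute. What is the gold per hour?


Gold per minute = 3 * 10 = 30
Gold per hour = 30 * 60 = 1800

1800 gold/hour


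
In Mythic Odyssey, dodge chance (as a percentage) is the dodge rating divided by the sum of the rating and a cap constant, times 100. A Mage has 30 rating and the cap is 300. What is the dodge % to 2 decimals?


dodge% = 30 / (30 + 300) * 100
= 30 / 330 * 100
= 0.090909 * 100
= 9.09%

9.09%


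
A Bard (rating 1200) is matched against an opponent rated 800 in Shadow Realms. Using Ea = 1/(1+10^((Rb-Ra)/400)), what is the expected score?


Elo expected score: Ea = 1/(1 + 10^((Rb-Ra)/400))
Rb - Ra = 800 - 1200 = -400
(Rb-Ra)/400 = -400/400 = -1.0
10^-1.0 = 0.1
Ea = 1/(1 + 0.1) = 1/1.1 = 0.9091

0.9091


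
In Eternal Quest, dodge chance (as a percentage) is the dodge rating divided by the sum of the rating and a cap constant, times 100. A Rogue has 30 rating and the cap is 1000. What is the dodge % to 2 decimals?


dodge% = 30 / (30 + 1000) * 100
= 30 / 1030 * 100
= 0.029126 * 100
= 2.91%

2.91%


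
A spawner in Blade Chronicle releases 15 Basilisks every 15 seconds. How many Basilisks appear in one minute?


Spawns per minute = count * (60 / interval)
= 15 * (60 / 15)
= 15 * 4.0
= 60.0

60.0 per minute


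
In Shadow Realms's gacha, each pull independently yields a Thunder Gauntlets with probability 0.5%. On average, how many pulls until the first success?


Expected pulls for a geometric distribution = 1/p = 100 / rate%
= 100 / 0.5
= 200.0

200.0 pulls


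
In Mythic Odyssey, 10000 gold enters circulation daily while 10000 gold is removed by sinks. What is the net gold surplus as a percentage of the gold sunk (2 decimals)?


Net gold = 10000 - 10000 = 0
Inflation rate = net / sunk * 100 = 0 / 10000 * 100
= 0.0 * 100
= 0.00%

0.00%


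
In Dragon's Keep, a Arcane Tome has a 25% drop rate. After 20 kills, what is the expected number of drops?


Expected drops = kills * (drop_rate / 100)
= 20 * (25 / 100)
= 20 * 0.25
= 5.0

5.0 drops


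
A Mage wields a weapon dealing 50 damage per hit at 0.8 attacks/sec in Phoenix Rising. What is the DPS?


DPS = damage * attack_speed
= 50 * 0.8
= 40.0

40.0 DPS


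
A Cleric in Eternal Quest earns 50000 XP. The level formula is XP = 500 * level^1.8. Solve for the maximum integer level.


XP = 500 * level^1.8, so level = (XP / 500)^(1/1.8)
= (50000 / 500)^(1/1.8)
= 100.0^0.5556
= 12.9155
Floor: level = 12

level 12


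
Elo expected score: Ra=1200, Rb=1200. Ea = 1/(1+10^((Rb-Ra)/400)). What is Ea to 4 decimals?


Elo expected score: Ea = 1/(1 + 10^((Rb-Ra)/400))
Rb - Ra = 1200 - 1200 = 0
(Rb-Ra)/400 = 0/400 = 0.0
10^0.0 = 1.0
Ea = 1/(1 + 1.0) = 1/2.0 = 0.5000

0.5000


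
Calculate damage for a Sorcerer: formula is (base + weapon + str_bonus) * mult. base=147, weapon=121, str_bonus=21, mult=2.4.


Sum base + weapon + str = 147 + 121 + 21 = 289
Multiply by 2.4:
289 * 2.4 = 693.6

693.6 damage


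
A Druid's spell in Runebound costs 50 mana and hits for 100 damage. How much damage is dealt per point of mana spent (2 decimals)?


Efficiency = damage / mana
= 100 / 50
= 2.00

2.00 dmg/mana


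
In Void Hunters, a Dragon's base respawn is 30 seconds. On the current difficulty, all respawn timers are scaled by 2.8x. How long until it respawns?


Respawn time = base * multiplier
= 30 * 2.8
= 84.0 seconds

84.0 seconds


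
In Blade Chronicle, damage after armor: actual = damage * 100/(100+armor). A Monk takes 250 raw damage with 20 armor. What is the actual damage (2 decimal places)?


actual = 250 * 100 / (100 + 20)
= 250 * 100 / 120
= 25000 / 120
= 208.33

208.33 damage


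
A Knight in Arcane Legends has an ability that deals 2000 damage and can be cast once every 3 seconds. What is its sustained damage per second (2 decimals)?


DPS = damage / cooldown
= 2000 / 3
= 666.67

666.67 DPS


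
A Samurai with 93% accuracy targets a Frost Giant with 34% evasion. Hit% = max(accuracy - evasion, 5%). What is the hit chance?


accuracy - evasion = 93 - 34 = 59
Apply floor: max(59, 5) = 59
Hit chance = 59%

59%


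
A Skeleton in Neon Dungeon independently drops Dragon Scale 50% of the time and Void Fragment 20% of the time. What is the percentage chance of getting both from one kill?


For independent events, P(both) = P(A) * P(B)
= 50% * 20%
= 1000 / 100 %
= 10.0%

10.0%


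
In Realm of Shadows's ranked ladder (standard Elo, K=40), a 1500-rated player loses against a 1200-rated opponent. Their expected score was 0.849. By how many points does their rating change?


Elo update: delta = K * (S - Ea), where S = 0 (loses)
S - Ea = 0 - 0.849 = -0.849
Rating change = 40 * -0.849
= -33.96

-33.96 rating points


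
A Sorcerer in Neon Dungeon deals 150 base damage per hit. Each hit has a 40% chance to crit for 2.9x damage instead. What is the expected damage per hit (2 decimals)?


E[dmg] = base * (1 + crit_chance * (crit_mult - 1))
cc as decimal = 40/100 = 0.4
cm - 1 = 2.9 - 1 = 1.9
Bonus factor = 0.4 * 1.9 = 0.76
Total multiplier = 1 + 0.76 = 1.76
Expected damage = 150 * 1.76 = 264.00

264.00 damage


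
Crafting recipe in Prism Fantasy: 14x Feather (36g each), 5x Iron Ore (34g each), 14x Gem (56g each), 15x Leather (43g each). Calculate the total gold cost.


Cost breakdown:
  Feather: 14 * 36 = 504
  Iron Ore: 5 * 34 = 170
  Gem: 14 * 56 = 784
  Leather: 15 * 43 = 645
Total = 504 + 170 + 784 + 645 = 2103

2103 gold


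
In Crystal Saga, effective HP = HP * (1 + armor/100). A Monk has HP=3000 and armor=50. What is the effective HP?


EHP = 3000 * (1 + 50/100)
= 3000 * (1 + 0.5)
= 3000 * 1.5
= 4500.0

4500.0 EHP


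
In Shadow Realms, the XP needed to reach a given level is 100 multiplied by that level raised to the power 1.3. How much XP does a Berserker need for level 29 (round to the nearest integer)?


XP = 100 * level^1.3
Substitute level = 29:
XP = 100 * 29^1.3
= 100 * 79.6375
= 7964

7964 XP


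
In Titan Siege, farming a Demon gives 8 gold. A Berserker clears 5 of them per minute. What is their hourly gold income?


Gold per minute = 8 * 5 = 40
Gold per hour = 40 * 60 = 2400

2400 gold/hour


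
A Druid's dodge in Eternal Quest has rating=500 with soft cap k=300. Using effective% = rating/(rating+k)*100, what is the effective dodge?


effective% = rating / (rating + k) * 100
= 500 / (500 + 300) * 100
= 500 / 800 * 100
= 0.625 * 100
= 62.50%

62.50%


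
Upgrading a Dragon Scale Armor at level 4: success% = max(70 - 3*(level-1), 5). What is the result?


raw_rate = 70 - 3 * (4 - 1)
= 70 - 3 * 3
= 70 - 9
= 61
Apply floor: max(61, 5) = 61%

61%


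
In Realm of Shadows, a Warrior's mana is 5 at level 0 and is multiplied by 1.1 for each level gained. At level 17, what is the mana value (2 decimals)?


value = base * growth^level
= 5 * 1.1^17
= 5 * 5.05447
= 25.27

25.27 mana


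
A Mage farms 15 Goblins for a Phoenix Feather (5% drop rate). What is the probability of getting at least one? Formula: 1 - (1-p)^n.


P(at least one) = 1 - P(none) = 1 - (1-p)^n
p = 5/100 = 0.05
1 - p = 0.95
(1 - p)^15 = 0.95^15 = 0.463291
P(at least one) = 1 - 0.463291 = 0.5367

0.5367


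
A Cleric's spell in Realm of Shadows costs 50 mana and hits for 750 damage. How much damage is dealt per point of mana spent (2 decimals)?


Efficiency = damage / mana
= 750 / 50
= 15.00

15.00 dmg/mana


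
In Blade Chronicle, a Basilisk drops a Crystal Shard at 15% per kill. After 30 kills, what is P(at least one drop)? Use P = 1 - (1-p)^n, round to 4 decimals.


P(at least one) = 1 - P(none) = 1 - (1-p)^n
p = 15/100 = 0.15
1 - p = 0.85
(1 - p)^30 = 0.85^30 = 0.007631
P(at least one) = 1 - 0.007631 = 0.9924

0.9924


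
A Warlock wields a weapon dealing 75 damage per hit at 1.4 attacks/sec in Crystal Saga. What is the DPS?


DPS = damage * attack_speed
= 75 * 1.4
= 105.0

105.0 DPS


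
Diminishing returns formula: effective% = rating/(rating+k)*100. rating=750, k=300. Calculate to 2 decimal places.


effective% = rating / (rating + k) * 100
= 750 / (750 + 300) * 100
= 750 / 1050 * 100
= 0.714286 * 100
= 71.43%

71.43%


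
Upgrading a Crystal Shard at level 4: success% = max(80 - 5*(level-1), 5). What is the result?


raw_rate = 80 - 5 * (4 - 1)
= 80 - 5 * 3
= 80 - 15
= 65
Apply floor: max(65, 5) = 65%

65%


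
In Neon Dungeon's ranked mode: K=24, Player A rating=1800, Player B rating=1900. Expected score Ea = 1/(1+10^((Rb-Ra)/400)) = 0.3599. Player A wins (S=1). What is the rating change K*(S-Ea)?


Elo update: delta = K * (S - Ea), where S = 1 (wins)
S - Ea = 1 - 0.3599 = 0.6401
Rating change = 24 * 0.6401
= 15.36

15.36 rating points


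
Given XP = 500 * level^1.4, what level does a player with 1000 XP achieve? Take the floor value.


XP = 500 * level^1.4, so level = (XP / 500)^(1/1.4)
= (1000 / 500)^(1/1.4)
= 2.0^0.7143
= 1.6407
Floor: level = 1

level 1


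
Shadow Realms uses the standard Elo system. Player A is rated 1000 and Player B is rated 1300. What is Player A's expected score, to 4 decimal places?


Elo expected score: Ea = 1/(1 + 10^((Rb-Ra)/400))
Rb - Ra = 1300 - 1000 = 300
(Rb-Ra)/400 = 300/400 = 0.75
10^0.75 = 5.623413
Ea = 1/(1 + 5.623413) = 1/6.623413 = 0.1510

0.1510


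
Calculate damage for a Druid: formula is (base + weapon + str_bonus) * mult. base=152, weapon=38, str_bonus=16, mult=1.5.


Sum base + weapon + str = 152 + 38 + 16 = 206
Multiply by 1.5:
206 * 1.5 = 309.0

309.0 damage


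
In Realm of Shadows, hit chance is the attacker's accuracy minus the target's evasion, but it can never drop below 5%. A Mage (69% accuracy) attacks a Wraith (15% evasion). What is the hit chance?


accuracy - evasion = 69 - 15 = 54
Apply floor: max(54, 5) = 54
Hit chance = 54%

54%


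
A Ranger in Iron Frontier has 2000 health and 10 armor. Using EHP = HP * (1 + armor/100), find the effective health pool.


EHP = 2000 * (1 + 10/100)
= 2000 * (1 + 0.1)
= 2000 * 1.1
= 2200.0

2200.0 EHP


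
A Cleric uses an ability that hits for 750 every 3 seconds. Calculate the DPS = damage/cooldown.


DPS = damage / cooldown
= 750 / 3
= 250.00

250.00 DPS


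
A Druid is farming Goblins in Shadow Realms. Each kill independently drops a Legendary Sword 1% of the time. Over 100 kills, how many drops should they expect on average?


Expected drops = kills * (drop_rate / 100)
= 100 * (1 / 100)
= 100 * 0.01
= 1.0

1.0 drops


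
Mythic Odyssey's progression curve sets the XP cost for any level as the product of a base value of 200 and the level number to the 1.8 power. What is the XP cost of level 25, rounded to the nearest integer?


XP = 200 * level^1.8
Substitute level = 25:
XP = 200 * 25^1.8
= 200 * 328.316
= 65663

65663 XP


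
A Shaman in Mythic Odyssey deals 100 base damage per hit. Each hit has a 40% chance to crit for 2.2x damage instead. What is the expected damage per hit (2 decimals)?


E[dmg] = base * (1 + crit_chance * (crit_mult - 1))
cc as decimal = 40/100 = 0.4
cm - 1 = 2.2 - 1 = 1.2
Bonus factor = 0.4 * 1.2 = 0.48
Total multiplier = 1 + 0.48 = 1.48
Expected damage = 100 * 1.48 = 148.00

148.00 damage


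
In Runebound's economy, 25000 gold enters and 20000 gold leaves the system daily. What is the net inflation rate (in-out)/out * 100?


Net gold = 25000 - 20000 = 5000
Inflation rate = net / sunk * 100 = 5000 / 20000 * 100
= 0.25 * 100
= 25.00%

25.00%


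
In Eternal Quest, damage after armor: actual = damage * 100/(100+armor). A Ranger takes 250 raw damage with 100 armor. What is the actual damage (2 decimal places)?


actual = 250 * 100 / (100 + 100)
= 250 * 100 / 200
= 25000 / 200
= 125.00

125.00 damage


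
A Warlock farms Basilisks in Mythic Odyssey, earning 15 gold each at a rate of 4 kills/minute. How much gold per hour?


Gold per minute = 15 * 4 = 60
Gold per hour = 60 * 60 = 3600

3600 gold/hour


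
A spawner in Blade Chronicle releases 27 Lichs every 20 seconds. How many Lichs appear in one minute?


Spawns per minute = count * (60 / interval)
= 27 * (60 / 20)
= 27 * 3.0
= 81.0

81.0 per minute


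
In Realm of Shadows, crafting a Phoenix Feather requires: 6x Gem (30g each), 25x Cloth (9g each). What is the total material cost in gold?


Cost breakdown:
  Gem: 6 * 30 = 180
  Cloth: 25 * 9 = 225
Total = 180 + 225 = 405

405 gold


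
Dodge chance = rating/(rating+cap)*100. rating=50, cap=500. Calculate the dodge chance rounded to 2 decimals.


dodge% = 50 / (50 + 500) * 100
= 50 / 550 * 100
= 0.090909 * 100
= 9.09%

9.09%


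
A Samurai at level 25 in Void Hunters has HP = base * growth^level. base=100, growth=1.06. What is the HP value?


value = base * growth^level
= 100 * 1.06^25
= 100 * 4.291871
= 429.19

429.19 HP


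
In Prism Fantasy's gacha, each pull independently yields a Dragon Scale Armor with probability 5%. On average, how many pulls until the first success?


Expected pulls for a geometric distribution = 1/p = 100 / rate%
= 100 / 5
= 20.0

20.0 pulls


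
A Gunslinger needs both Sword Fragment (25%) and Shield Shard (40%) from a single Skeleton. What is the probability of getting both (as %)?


For independent events, P(both) = P(A) * P(B)
= 25% * 40%
= 1000 / 100 %
= 10.0%

10.0%


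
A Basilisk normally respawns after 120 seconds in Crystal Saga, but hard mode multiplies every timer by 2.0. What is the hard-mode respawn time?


Respawn time = base * multiplier
= 120 * 2.0
= 240.0 seconds

240.0 seconds


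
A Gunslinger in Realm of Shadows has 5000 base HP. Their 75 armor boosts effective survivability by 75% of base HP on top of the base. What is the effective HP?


EHP = 5000 * (1 + 75/100)
= 5000 * (1 + 0.75)
= 5000 * 1.75
= 8750.0

8750.0 EHP


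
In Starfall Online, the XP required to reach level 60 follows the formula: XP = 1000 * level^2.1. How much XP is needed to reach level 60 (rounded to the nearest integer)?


XP = 1000 * level^2.1
Substitute level = 60:
XP = 1000 * 60^2.1
= 1000 * 5421.4771
= 5421477

5421477 XP


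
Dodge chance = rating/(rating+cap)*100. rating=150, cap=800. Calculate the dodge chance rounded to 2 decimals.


dodge% = 150 / (150 + 800) * 100
= 150 / 950 * 100
= 0.157895 * 100
= 15.79%

15.79%


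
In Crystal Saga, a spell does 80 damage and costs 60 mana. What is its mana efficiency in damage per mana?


Efficiency = damage / mana
= 80 / 60
= 1.33

1.33 dmg/mana


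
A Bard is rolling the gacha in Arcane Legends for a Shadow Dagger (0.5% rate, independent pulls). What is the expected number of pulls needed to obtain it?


Expected pulls for a geometric distribution = 1/p = 100 / rate%
= 100 / 0.5
= 200.0

200.0 pulls


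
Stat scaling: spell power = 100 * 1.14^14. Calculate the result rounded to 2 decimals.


value = base * growth^level
= 100 * 1.14^14
= 100 * 6.261349
= 626.13

626.13 spell power


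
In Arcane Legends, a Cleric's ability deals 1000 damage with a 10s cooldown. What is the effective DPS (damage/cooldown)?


DPS = damage / cooldown
= 1000 / 10
= 100.00

100.00 DPS


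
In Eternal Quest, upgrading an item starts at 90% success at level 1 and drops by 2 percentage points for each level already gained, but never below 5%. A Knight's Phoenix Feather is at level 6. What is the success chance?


raw_rate = 90 - 2 * (6 - 1)
= 90 - 2 * 5
= 90 - 10
= 80
Apply floor: max(80, 5) = 80%

80%


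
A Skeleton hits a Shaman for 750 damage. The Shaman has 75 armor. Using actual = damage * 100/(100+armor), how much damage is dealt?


actual = 750 * 100 / (100 + 75)
= 750 * 100 / 175
= 75000 / 175
= 428.57

428.57 damage


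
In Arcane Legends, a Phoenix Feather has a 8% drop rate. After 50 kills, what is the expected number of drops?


Expected drops = kills * (drop_rate / 100)
= 50 * (8 / 100)
= 50 * 0.08
= 4.0

4.0 drops


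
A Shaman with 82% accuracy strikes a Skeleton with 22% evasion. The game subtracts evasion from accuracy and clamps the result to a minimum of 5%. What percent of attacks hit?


accuracy - evasion = 82 - 22 = 60
Apply floor: max(60, 5) = 60
Hit chance = 60%

60%


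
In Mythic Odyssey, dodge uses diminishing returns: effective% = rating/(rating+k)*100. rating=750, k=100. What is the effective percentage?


effective% = rating / (rating + k) * 100
= 750 / (750 + 100) * 100
= 750 / 850 * 100
= 0.882353 * 100
= 88.24%

88.24%


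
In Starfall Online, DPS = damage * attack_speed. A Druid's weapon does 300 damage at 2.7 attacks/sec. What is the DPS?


DPS = damage * attack_speed
= 300 * 2.7
= 810.0

810.0 DPS


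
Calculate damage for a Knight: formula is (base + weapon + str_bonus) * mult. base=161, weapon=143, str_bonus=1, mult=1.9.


Sum base + weapon + str = 161 + 143 + 1 = 305
Multiply by 1.9:
305 * 1.9 = 579.5

579.5 damage


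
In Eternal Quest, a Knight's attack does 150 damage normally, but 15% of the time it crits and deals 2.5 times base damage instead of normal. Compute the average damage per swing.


E[dmg] = base * (1 + crit_chance * (crit_mult - 1))
cc as decimal = 15/100 = 0.15
cm - 1 = 2.5 - 1 = 1.5
Bonus factor = 0.15 * 1.5 = 0.225
Total multiplier = 1 + 0.225 = 1.225
Expected damage = 150 * 1.225 = 183.75

183.75 damage


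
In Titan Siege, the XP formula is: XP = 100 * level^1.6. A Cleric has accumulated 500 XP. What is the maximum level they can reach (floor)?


XP = 100 * level^1.6, so level = (XP / 100)^(1/1.6)
= (500 / 100)^(1/1.6)
= 5.0^0.625
= 2.7344
Floor: level = 2

level 2


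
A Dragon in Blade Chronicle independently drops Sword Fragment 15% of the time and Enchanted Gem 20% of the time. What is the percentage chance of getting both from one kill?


For independent events, P(both) = P(A) * P(B)
= 15% * 20%
= 300 / 100 %
= 3.0%

3.0%


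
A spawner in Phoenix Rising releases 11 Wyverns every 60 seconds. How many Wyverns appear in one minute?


Spawns per minute = count * (60 / interval)
= 11 * (60 / 60)
= 11 * 1.0
= 11.0

11.0 per minute


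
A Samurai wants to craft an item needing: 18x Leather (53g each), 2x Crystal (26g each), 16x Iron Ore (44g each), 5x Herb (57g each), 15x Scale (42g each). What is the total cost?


Cost breakdown:
  Leather: 18 * 53 = 954
  Crystal: 2 * 26 = 52
  Iron Ore: 16 * 44 = 704
  Herb: 5 * 57 = 285
  Scale: 15 * 42 = 630
Total = 954 + 52 + 704 + 285 + 630 = 2625

2625 gold


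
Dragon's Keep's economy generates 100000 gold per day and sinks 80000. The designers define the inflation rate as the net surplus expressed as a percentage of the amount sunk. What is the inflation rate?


Net gold = 100000 - 80000 = 20000
Inflation rate = net / sunk * 100 = 20000 / 80000 * 100
= 0.25 * 100
= 25.00%

25.00%


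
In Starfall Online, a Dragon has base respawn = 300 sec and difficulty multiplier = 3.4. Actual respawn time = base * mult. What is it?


Respawn time = base * multiplier
= 300 * 3.4
= 1020.0 seconds

1020.0 seconds


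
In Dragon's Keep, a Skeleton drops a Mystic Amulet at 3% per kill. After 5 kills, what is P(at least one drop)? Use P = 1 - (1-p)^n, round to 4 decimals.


P(at least one) = 1 - P(none) = 1 - (1-p)^n
p = 3/100 = 0.03
1 - p = 0.97
(1 - p)^5 = 0.97^5 = 0.858734
P(at least one) = 1 - 0.858734 = 0.1413

0.1413


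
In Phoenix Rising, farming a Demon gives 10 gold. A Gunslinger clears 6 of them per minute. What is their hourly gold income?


Gold per minute = 10 * 6 = 60
Gold per hour = 60 * 60 = 3600

3600 gold/hour


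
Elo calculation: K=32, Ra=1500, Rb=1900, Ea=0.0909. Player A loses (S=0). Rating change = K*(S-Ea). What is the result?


Elo update: delta = K * (S - Ea), where S = 0 (loses)
S - Ea = 0 - 0.0909 = -0.0909
Rating change = 32 * -0.0909
= -2.91

-2.91 rating points


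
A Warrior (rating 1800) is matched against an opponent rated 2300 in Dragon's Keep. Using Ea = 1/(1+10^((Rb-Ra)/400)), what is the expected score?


Elo expected score: Ea = 1/(1 + 10^((Rb-Ra)/400))
Rb - Ra = 2300 - 1800 = 500
(Rb-Ra)/400 = 500/400 = 1.25
10^1.25 = 17.782794
Ea = 1/(1 + 17.782794) = 1/18.782794 = 0.0532

0.0532


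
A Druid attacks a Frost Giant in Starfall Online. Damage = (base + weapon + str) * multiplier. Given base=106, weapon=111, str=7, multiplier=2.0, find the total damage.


Sum base + weapon + str = 106 + 111 + 7 = 224
Multiply by 2.0:
224 * 2.0 = 448.0

448.0 damage


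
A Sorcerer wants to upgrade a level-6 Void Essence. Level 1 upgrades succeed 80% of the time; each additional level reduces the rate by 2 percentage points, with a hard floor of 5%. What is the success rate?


raw_rate = 80 - 2 * (6 - 1)
= 80 - 2 * 5
= 80 - 10
= 70
Apply floor: max(70, 5) = 70%

70%


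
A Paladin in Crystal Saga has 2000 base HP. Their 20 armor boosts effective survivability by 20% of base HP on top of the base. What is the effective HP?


EHP = 2000 * (1 + 20/100)
= 2000 * (1 + 0.2)
= 2000 * 1.2
= 2400.0

2400.0 EHP


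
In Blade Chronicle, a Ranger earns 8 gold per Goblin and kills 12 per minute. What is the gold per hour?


Gold per minute = 8 * 12 = 96
Gold per hour = 96 * 60 = 5760

5760 gold/hour


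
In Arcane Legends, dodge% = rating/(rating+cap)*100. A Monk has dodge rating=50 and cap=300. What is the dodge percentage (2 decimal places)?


dodge% = 50 / (50 + 300) * 100
= 50 / 350 * 100
= 0.142857 * 100
= 14.29%

14.29%


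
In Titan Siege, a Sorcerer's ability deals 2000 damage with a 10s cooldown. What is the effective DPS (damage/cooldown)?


DPS = damage / cooldown
= 2000 / 10
= 200.00

200.00 DPS


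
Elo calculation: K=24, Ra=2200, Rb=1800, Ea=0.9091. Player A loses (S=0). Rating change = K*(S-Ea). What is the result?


Elo update: delta = K * (S - Ea), where S = 0 (loses)
S - Ea = 0 - 0.9091 = -0.9091
Rating change = 24 * -0.9091
= -21.82

-21.82 rating points


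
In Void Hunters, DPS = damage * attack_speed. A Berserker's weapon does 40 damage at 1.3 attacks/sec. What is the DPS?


DPS = damage * attack_speed
= 40 * 1.3
= 52.0

52.0 DPS


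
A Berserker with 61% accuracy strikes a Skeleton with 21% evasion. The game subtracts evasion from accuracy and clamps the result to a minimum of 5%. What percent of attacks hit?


accuracy - evasion = 61 - 21 = 40
Apply floor: max(40, 5) = 40
Hit chance = 40%

40%


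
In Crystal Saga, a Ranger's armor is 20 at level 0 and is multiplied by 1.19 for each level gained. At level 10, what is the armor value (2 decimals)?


value = base * growth^level
= 20 * 1.19^10
= 20 * 5.694684
= 113.89

113.89 armor


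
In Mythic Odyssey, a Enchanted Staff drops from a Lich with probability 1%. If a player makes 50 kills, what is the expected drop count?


Expected drops = kills * (drop_rate / 100)
= 50 * (1 / 100)
= 50 * 0.01
= 0.5

0.5 drops


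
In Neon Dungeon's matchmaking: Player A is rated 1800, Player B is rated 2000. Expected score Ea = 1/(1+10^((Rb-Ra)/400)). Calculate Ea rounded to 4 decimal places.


Elo expected score: Ea = 1/(1 + 10^((Rb-Ra)/400))
Rb - Ra = 2000 - 1800 = 200
(Rb-Ra)/400 = 200/400 = 0.5
10^0.5 = 3.162278
Ea = 1/(1 + 3.162278) = 1/4.162278 = 0.2403

0.2403


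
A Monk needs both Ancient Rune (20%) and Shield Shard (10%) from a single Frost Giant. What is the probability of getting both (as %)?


For independent events, P(both) = P(A) * P(B)
= 20% * 10%
= 200 / 100 %
= 2.0%

2.0%


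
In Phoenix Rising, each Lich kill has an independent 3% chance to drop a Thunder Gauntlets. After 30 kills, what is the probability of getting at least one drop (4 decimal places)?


P(at least one) = 1 - P(none) = 1 - (1-p)^n
p = 3/100 = 0.03
1 - p = 0.97
(1 - p)^30 = 0.97^30 = 0.401007
P(at least one) = 1 - 0.401007 = 0.5990

0.5990


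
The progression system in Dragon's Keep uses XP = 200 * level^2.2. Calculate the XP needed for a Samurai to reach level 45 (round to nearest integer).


XP = 200 * level^2.2
Substitute level = 45:
XP = 200 * 45^2.2
= 200 * 4335.7829
= 867157

867157 XP


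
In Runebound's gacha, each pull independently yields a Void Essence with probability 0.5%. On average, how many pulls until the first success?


Expected pulls for a geometric distribution = 1/p = 100 / rate%
= 100 / 0.5
= 200.0

200.0 pulls


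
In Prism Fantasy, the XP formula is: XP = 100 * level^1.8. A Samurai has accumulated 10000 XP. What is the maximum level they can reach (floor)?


XP = 100 * level^1.8, so level = (XP / 100)^(1/1.8)
= (10000 / 100)^(1/1.8)
= 100.0^0.5556
= 12.9155
Floor: level = 12

level 12


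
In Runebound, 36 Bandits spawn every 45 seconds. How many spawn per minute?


Spawns per minute = count * (60 / interval)
= 36 * (60 / 45)
= 36 * 1.3333
= 48.0

48.0 per minute


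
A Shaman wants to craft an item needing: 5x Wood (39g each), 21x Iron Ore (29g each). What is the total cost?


Cost breakdown:
  Wood: 5 * 39 = 195
  Iron Ore: 21 * 29 = 609
Total = 195 + 609 = 804

804 gold


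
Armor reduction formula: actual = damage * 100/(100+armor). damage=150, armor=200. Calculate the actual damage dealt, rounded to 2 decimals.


actual = 150 * 100 / (100 + 200)
= 150 * 100 / 300
= 15000 / 300
= 50.00

50.00 damage


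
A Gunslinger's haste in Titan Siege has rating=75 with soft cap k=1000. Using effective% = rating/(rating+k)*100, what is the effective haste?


effective% = rating / (rating + k) * 100
= 75 / (75 + 1000) * 100
= 75 / 1075 * 100
= 0.069767 * 100
= 6.98%

6.98%


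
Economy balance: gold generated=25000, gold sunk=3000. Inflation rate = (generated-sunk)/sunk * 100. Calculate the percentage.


Net gold = 25000 - 3000 = 22000
Inflation rate = net / sunk * 100 = 22000 / 3000 * 100
= 7.333333 * 100
= 733.33%

733.33%


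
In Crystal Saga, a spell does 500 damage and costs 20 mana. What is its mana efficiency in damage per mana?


Efficiency = damage / mana
= 500 / 20
= 25.00

25.00 dmg/mana


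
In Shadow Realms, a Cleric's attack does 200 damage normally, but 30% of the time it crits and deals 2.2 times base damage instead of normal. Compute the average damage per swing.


E[dmg] = base * (1 + crit_chance * (crit_mult - 1))
cc as decimal = 30/100 = 0.3
cm - 1 = 2.2 - 1 = 1.2
Bonus factor = 0.3 * 1.2 = 0.36
Total multiplier = 1 + 0.36 = 1.36
Expected damage = 200 * 1.36 = 272.00

272.00 damage


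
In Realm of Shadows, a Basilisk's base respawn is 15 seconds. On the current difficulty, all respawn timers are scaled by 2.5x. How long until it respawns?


Respawn time = base * multiplier
= 15 * 2.5
= 37.5 seconds

37.5 seconds


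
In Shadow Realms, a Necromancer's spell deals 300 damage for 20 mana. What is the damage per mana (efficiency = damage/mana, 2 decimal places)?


Efficiency = damage / mana
= 300 / 20
= 15.00

15.00 dmg/mana


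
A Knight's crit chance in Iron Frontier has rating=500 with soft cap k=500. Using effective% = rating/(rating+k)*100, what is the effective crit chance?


effective% = rating / (rating + k) * 100
= 500 / (500 + 500) * 100
= 500 / 1000 * 100
= 0.5 * 100
= 50.00%

50.00%


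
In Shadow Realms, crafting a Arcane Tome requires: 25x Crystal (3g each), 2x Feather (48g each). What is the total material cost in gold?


Cost breakdown:
  Crystal: 25 * 3 = 75
  Feather: 2 * 48 = 96
Total = 75 + 96 = 171

171 gold


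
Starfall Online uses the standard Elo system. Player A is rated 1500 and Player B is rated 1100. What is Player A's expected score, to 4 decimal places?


Elo expected score: Ea = 1/(1 + 10^((Rb-Ra)/400))
Rb - Ra = 1100 - 1500 = -400
(Rb-Ra)/400 = -400/400 = -1.0
10^-1.0 = 0.1
Ea = 1/(1 + 0.1) = 1/1.1 = 0.9091

0.9091


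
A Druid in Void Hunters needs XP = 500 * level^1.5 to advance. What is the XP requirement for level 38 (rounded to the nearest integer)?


XP = 500 * level^1.5
Substitute level = 38:
XP = 500 * 38^1.5
= 500 * 234.2477
= 117124

117124 XP


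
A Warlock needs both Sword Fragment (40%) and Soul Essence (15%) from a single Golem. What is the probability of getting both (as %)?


For independent events, P(both) = P(A) * P(B)
= 40% * 15%
= 600 / 100 %
= 6.0%

6.0%


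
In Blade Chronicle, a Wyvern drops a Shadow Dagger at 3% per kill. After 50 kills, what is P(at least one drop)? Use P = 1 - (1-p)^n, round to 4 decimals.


P(at least one) = 1 - P(none) = 1 - (1-p)^n
p = 3/100 = 0.03
1 - p = 0.97
(1 - p)^50 = 0.97^50 = 0.218065
P(at least one) = 1 - 0.218065 = 0.7819

0.7819


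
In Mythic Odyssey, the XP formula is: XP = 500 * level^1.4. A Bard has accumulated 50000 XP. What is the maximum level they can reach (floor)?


XP = 500 * level^1.4, so level = (XP / 500)^(1/1.4)
= (50000 / 500)^(1/1.4)
= 100.0^0.7143
= 26.827
Floor: level = 26

level 26


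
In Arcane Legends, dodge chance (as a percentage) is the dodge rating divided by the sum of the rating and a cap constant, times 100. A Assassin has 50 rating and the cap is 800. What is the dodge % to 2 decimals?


dodge% = 50 / (50 + 800) * 100
= 50 / 850 * 100
= 0.058824 * 100
= 5.88%

5.88%


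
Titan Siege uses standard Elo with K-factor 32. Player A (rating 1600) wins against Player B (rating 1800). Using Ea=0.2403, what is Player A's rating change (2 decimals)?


Elo update: delta = K * (S - Ea), where S = 1 (wins)
S - Ea = 1 - 0.2403 = 0.7597
Rating change = 32 * 0.7597
= 24.31

24.31 rating points


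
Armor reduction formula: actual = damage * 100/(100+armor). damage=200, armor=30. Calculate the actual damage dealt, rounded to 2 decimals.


actual = 200 * 100 / (100 + 30)
= 200 * 100 / 130
= 20000 / 130
= 153.85

153.85 damage


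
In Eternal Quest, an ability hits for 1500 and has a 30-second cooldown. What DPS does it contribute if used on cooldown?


DPS = damage / cooldown
= 1500 / 30
= 50.00

50.00 DPS


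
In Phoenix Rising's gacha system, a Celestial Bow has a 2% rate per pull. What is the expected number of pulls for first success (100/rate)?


Expected pulls for a geometric distribution = 1/p = 100 / rate%
= 100 / 2
= 50.0

50.0 pulls


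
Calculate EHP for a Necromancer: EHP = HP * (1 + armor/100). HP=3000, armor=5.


EHP = 3000 * (1 + 5/100)
= 3000 * (1 + 0.05)
= 3000 * 1.05
= 3150.0

3150.0 EHP


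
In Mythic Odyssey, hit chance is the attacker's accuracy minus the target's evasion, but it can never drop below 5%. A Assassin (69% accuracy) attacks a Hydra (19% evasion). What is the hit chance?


accuracy - evasion = 69 - 19 = 50
Apply floor: max(50, 5) = 50
Hit chance = 50%

50%


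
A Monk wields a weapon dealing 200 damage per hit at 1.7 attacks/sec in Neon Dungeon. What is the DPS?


DPS = damage * attack_speed
= 200 * 1.7
= 340.0

340.0 DPS


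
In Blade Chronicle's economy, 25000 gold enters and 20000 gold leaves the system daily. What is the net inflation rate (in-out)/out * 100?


Net gold = 25000 - 20000 = 5000
Inflation rate = net / sunk * 100 = 5000 / 20000 * 100
= 0.25 * 100
= 25.00%

25.00%


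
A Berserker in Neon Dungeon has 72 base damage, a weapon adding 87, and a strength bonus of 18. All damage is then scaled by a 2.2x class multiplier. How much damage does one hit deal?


Sum base + weapon + str = 72 + 87 + 18 = 177
Multiply by 2.2:
177 * 2.2 = 389.4

389.4 damage


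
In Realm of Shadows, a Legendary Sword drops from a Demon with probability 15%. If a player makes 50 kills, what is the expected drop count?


Expected drops = kills * (drop_rate / 100)
= 50 * (15 / 100)
= 50 * 0.15
= 7.5

7.5 drops


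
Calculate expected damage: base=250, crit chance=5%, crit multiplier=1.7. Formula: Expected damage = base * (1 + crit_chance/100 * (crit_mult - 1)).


E[dmg] = base * (1 + crit_chance * (crit_mult - 1))
cc as decimal = 5/100 = 0.05
cm - 1 = 1.7 - 1 = 0.7
Bonus factor = 0.05 * 0.7 = 0.035
Total multiplier = 1 + 0.035 = 1.035
Expected damage = 250 * 1.035 = 258.75

258.75 damage


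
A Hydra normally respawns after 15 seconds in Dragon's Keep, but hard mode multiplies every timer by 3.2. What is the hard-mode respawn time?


Respawn time = base * multiplier
= 15 * 3.2
= 48.0 seconds

48.0 seconds


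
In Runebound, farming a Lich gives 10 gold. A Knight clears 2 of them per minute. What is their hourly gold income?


Gold per minute = 10 * 2 = 20
Gold per hour = 20 * 60 = 1200

1200 gold/hour


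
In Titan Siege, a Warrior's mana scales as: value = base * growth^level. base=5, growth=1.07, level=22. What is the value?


value = base * growth^level
= 5 * 1.07^22
= 5 * 4.430402
= 22.15

22.15 mana


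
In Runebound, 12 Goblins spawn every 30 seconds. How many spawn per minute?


Spawns per minute = count * (60 / interval)
= 12 * (60 / 30)
= 12 * 2.0
= 24.0

24.0 per minute


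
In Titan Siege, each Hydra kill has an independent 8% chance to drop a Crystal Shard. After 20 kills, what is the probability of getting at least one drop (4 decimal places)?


P(at least one) = 1 - P(none) = 1 - (1-p)^n
p = 8/100 = 0.08
1 - p = 0.92
(1 - p)^20 = 0.92^20 = 0.188693
P(at least one) = 1 - 0.188693 = 0.8113

0.8113


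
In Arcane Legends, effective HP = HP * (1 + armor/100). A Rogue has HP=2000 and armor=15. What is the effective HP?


EHP = 2000 * (1 + 15/100)
= 2000 * (1 + 0.15)
= 2000 * 1.15
= 2300.0

2300.0 EHP


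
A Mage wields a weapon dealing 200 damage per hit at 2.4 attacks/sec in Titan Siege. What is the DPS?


DPS = damage * attack_speed
= 200 * 2.4
= 480.0

480.0 DPS


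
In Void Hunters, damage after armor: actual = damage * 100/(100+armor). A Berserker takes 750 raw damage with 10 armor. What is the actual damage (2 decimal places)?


actual = 750 * 100 / (100 + 10)
= 750 * 100 / 110
= 75000 / 110
= 681.82

681.82 damage


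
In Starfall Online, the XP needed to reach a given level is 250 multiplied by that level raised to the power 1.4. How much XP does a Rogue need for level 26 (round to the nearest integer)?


XP = 250 * level^1.4
Substitute level = 26:
XP = 250 * 26^1.4
= 250 * 95.7112
= 23928

23928 XP


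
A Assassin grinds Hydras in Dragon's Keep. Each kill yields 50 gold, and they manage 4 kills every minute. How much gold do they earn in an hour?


Gold per minute = 50 * 4 = 200
Gold per hour = 200 * 60 = 12000

12000 gold/hour


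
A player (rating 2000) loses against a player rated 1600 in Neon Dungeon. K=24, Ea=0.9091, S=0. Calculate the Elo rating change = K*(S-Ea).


Elo update: delta = K * (S - Ea), where S = 0 (loses)
S - Ea = 0 - 0.9091 = -0.9091
Rating change = 24 * -0.9091
= -21.82

-21.82 rating points


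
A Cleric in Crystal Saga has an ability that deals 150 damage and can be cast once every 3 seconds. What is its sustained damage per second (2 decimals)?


DPS = damage / cooldown
= 150 / 3
= 50.00

50.00 DPS


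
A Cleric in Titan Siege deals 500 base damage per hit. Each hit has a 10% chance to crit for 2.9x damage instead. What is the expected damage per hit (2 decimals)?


E[dmg] = base * (1 + crit_chance * (crit_mult - 1))
cc as decimal = 10/100 = 0.1
cm - 1 = 2.9 - 1 = 1.9
Bonus factor = 0.1 * 1.9 = 0.19
Total multiplier = 1 + 0.19 = 1.19
Expected damage = 500 * 1.19 = 595.00

595.00 damage


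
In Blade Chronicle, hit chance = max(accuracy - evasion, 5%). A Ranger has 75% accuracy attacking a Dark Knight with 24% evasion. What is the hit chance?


accuracy - evasion = 75 - 24 = 51
Apply floor: max(51, 5) = 51
Hit chance = 51%

51%


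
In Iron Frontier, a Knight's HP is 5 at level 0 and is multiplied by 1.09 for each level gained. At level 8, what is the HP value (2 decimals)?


value = base * growth^level
= 5 * 1.09^8
= 5 * 1.992563
= 9.96

9.96 HP


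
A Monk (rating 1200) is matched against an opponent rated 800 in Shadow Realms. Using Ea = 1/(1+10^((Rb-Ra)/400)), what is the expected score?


Elo expected score: Ea = 1/(1 + 10^((Rb-Ra)/400))
Rb - Ra = 800 - 1200 = -400
(Rb-Ra)/400 = -400/400 = -1.0
10^-1.0 = 0.1
Ea = 1/(1 + 0.1) = 1/1.1 = 0.9091

0.9091


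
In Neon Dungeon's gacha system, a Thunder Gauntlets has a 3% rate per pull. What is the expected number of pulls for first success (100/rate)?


Expected pulls for a geometric distribution = 1/p = 100 / rate%
= 100 / 3
= 33.33

33.33 pulls


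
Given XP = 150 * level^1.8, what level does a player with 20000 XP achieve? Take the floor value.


XP = 150 * level^1.8, so level = (XP / 150)^(1/1.8)
= (20000 / 150)^(1/1.8)
= 133.3333^0.5556
= 15.1538
Floor: level = 15

level 15


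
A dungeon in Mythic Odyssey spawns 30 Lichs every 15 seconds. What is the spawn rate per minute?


Spawns per minute = count * (60 / interval)
= 30 * (60 / 15)
= 30 * 4.0
= 120.0

120.0 per minute


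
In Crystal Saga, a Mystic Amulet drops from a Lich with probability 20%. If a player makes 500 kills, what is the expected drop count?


Expected drops = kills * (drop_rate / 100)
= 500 * (20 / 100)
= 500 * 0.2
= 100.0

100.0 drops


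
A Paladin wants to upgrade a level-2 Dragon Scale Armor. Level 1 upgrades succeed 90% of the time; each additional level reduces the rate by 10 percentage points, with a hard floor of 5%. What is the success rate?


raw_rate = 90 - 10 * (2 - 1)
= 90 - 10 * 1
= 90 - 10
= 80
Apply floor: max(80, 5) = 80%

80%


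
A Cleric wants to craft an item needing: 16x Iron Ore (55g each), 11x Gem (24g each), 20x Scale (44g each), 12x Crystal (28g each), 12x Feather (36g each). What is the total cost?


Cost breakdown:
  Iron Ore: 16 * 55 = 880
  Gem: 11 * 24 = 264
  Scale: 20 * 44 = 880
  Crystal: 12 * 28 = 336
  Feather: 12 * 36 = 432
Total = 880 + 264 + 880 + 336 + 432 = 2792

2792 gold
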